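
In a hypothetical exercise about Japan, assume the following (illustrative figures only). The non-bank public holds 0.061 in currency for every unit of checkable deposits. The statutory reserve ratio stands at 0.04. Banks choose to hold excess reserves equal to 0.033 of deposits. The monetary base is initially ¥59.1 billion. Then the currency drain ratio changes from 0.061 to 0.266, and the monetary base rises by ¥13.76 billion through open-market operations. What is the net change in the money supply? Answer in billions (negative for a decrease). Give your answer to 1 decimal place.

Before: m₁ = (1 + 0.061) / (0.04 + 0.033 + 0.061) ≈ 7.9179, MB₁ = 59.1, so M₁ = 7.9179 × 59.1 ≈ 467.9479 billion.
After: m₂ = (1 + 0.266) / (0.04 + 0.033 + 0.266) ≈ 3.7345, MB₂ = 59.1 + 13.76 = 72.86, so M₂ = 3.7345 × 72.86 ≈ 272.0957 billion.
ΔM = M₂ − M₁ = 272.0957 − 467.9479 = -195.8522 billion.

-195.9 billion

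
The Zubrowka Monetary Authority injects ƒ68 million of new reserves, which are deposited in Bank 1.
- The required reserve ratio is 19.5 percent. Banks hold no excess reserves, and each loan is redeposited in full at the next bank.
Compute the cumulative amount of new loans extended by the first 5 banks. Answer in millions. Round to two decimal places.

Bank i lends (1 − rr)^i of the original deposit: Bank 1 lends 68·0.8050 = 54.7400, Bank 2 lends 68·0.8050² = 44.0657, and so on.
Summing a geometric series: total = 68·[0.8050·(1 − 0.8050^5) / (1 − 0.8050)] ≈ 185.8216 million.

ƒ185.82 million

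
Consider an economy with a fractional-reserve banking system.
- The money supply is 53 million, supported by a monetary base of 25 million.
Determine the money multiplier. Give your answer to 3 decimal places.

The money multiplier is m = M / MB = 53 / 25 = 2.12000.

2.120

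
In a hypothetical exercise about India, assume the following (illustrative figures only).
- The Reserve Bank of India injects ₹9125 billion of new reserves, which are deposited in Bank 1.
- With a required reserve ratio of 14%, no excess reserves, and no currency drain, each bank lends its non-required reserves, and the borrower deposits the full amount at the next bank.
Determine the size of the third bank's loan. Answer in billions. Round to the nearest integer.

Each bank lends a fraction (1 − rr) = 0.8600 of the deposit it receives, so Bank 3 receives 9125·0.8600^2 and lends 9125·0.8600^3 = 5804.0110 billion.

₹5804 billion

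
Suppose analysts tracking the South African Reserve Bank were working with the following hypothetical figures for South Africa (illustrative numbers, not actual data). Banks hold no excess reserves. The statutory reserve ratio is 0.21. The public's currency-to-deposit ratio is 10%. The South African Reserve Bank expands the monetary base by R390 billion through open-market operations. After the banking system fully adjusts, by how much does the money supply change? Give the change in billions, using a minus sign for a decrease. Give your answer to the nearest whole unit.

The money multiplier is m = (1 + c) / (rr + c) = (1 + 0.1) / (0.21 + 0.1) ≈ 3.5484.
The purchase adds 390 billion of base, so ΔM = m × ΔMB = 3.5484 × (+390) = 1383.876 billion.

R1384 billion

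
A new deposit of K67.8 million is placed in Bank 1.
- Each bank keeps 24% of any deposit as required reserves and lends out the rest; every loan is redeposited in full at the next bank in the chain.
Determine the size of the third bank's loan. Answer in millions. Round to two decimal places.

K29.76 million

Each bank lends a fraction (1 − rr) = 0.7600 of the deposit it receives, so Bank 3 receives 67.8·0.7600^2 and lends 67.8·0.7600^3 ≈ 29.7626 million.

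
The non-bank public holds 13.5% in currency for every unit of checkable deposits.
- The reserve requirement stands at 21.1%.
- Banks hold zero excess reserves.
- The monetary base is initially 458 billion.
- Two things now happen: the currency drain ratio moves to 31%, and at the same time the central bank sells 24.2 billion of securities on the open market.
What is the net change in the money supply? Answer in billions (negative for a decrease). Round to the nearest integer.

-412 billion

Before: m₁ = (1 + 0.135) / (0.211 + 0.135) ≈ 3.2803, MB₁ = 458, so M₁ = 3.2803 × 458 = 1502.3774 billion.
After: m₂ = (1 + 0.31) / (0.211 + 0.31) ≈ 2.5144, MB₂ = 458 − 24.2 = 433.8, so M₂ = 2.5144 × 433.8 ≈ 1090.7467 billion.
ΔM = M₂ − M₁ = 1090.7467 − 1502.3774 = -411.6307 billion.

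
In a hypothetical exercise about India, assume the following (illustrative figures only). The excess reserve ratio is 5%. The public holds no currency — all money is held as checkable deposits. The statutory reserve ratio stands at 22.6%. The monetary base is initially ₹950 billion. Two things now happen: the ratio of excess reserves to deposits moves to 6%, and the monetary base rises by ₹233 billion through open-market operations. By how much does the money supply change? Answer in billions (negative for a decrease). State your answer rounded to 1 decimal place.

Before: m₁ = 1 / (0.226 + 0.05) ≈ 3.623188, MB₁ = 950, so M₁ = 3.623188 × 950 = 3442.0286 billion.
After: m₂ = 1 / (0.226 + 0.06) ≈ 3.496503, MB₂ = 950 + 233 = 1183, so M₂ = 3.496503 × 1183 ≈ 4136.363 billion.
ΔM = M₂ − M₁ = 4136.363 − 3442.0286 = 694.3344 billion.

₹694.3 billion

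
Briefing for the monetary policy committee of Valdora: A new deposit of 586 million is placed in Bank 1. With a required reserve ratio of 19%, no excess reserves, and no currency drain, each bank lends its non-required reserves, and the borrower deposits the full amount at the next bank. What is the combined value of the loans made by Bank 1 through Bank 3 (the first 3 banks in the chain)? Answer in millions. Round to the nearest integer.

1171 million

Bank i lends (1 − rr)^i of the original deposit: Bank 1 lends 586·0.8100 = 474.6600, Bank 2 lends 586·0.8100² = 384.4746, and so on.
Summing a geometric series: total = 586·[0.8100·(1 − 0.8100^3) / (1 − 0.8100)] ≈ 1170.5590 million.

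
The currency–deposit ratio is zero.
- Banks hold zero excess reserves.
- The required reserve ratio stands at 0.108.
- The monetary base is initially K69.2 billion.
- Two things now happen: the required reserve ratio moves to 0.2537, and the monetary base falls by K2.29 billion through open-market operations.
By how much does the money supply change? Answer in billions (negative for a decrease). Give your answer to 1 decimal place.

Before: m₁ = 1 / (0.108) ≈ 9.2593, MB₁ = 69.2, so M₁ = 9.2593 × 69.2 ≈ 640.7436 billion.
After: m₂ = 1 / (0.2537) ≈ 3.9417, MB₂ = 69.2 − 2.29 = 66.91, so M₂ = 3.9417 × 66.91 ≈ 263.7391 billion.
ΔM = M₂ − M₁ = 263.7391 − 640.7436 = -377.0045 billion.

-377.0 billion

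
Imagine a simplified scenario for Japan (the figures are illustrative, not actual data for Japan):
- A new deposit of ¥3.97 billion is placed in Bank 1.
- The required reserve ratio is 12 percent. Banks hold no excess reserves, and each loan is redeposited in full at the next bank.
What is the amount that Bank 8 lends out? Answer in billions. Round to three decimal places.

¥1.428 billion

Each bank lends a fraction (1 − rr) = 0.8800 of the deposit it receives, so Bank 8 receives 3.97·0.8800^7 and lends 3.97·0.8800^8 ≈ 1.4277 billion.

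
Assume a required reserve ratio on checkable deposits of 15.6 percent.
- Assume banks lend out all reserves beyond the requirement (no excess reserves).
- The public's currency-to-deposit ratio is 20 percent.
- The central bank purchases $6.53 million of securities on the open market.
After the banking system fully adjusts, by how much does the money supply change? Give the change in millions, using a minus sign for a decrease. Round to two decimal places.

The money multiplier is m = (1 + c) / (rr + c) = (1 + 0.2) / (0.156 + 0.2) ≈ 3.3708.
The purchase adds 6.53 million of base, so ΔM = m × ΔMB = 3.3708 × (+6.53) ≈ 22.0113 million.

$22.01 million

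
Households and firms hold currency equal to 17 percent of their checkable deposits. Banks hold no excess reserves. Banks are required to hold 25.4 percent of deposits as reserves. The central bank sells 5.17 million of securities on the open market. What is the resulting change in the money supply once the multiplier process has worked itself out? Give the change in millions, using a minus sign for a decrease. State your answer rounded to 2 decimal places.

-14.27 million

The money multiplier is m = (1 + c) / (rr + c) = (1 + 0.17) / (0.254 + 0.17) ≈ 2.7594.
The sale removes 5.17 million of base, so ΔM = m × ΔMB = 2.7594 × (−5.17) ≈ -14.2661 million.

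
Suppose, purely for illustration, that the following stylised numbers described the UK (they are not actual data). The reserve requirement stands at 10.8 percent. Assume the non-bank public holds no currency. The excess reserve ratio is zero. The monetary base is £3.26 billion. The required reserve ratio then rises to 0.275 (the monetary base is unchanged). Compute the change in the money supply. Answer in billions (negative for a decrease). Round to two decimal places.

Initially m₁ = 1 / (0.108) ≈ 9.2593, so M₁ = 9.2593 × 3.26 ≈ 30.1853 billion.
After the change m₂ = 1 / (0.275) ≈ 3.6364, so M₂ = 3.6364 × 3.26 ≈ 11.8547 billion.
ΔM = M₂ − M₁ = 11.8547 − 30.1853 = -18.3306 billion.

-18.33 billion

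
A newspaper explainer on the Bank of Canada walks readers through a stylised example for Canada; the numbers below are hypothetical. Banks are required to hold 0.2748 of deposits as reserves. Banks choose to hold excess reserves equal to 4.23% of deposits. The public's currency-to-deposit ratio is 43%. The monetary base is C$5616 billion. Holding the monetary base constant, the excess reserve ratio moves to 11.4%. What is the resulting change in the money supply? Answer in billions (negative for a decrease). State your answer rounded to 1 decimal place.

-941.3 billion

Initially m₁ = (1 + 0.43) / (0.2748 + 0.0423 + 0.43) ≈ 1.914068, so M₁ = 1.914068 × 5616 ≈ 10749.4059 billion.
After the change m₂ = (1 + 0.43) / (0.2748 + 0.114 + 0.43) ≈ 1.746458, so M₂ = 1.746458 × 5616 ≈ 9808.1081 billion.
ΔM = M₂ − M₁ = 9808.1081 − 10749.4059 = -941.2978 billion.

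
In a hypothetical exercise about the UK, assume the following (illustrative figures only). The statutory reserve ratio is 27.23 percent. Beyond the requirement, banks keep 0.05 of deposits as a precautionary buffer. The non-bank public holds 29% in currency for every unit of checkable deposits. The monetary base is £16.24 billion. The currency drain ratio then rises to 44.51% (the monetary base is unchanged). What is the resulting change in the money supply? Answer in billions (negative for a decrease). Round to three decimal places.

Initially m₁ = (1 + 0.29) / (0.2723 + 0.05 + 0.29) ≈ 2.106810, so M₁ = 2.106810 × 16.24 ≈ 34.2146 billion.
After the change m₂ = (1 + 0.4451) / (0.2723 + 0.05 + 0.4451) ≈ 1.883112, so M₂ = 1.883112 × 16.24 ≈ 30.5817 billion.
ΔM = M₂ − M₁ = 30.5817 − 34.2146 = -3.6329 billion.

-3.633 billion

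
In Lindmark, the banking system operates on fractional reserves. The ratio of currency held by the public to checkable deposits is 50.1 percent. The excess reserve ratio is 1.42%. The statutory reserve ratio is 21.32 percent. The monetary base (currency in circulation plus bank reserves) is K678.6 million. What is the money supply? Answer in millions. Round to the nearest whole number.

The money multiplier is m = (1 + c) / (rr + e + c) = (1 + 0.501) / (0.2132 + 0.0142 + 0.501) ≈ 2.0607.
So M = m × MB = 2.0607 × 678.6 ≈ 1398.391 million.

K1398 million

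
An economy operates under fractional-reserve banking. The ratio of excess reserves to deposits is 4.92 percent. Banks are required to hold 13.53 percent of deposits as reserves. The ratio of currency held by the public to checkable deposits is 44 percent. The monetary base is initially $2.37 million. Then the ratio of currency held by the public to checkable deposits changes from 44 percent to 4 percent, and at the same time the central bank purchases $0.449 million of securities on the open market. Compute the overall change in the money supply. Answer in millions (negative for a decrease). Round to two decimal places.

Before: m₁ = (1 + 0.44) / (0.1353 + 0.0492 + 0.44) ≈ 2.3058, MB₁ = 2.37, so M₁ = 2.3058 × 2.37 ≈ 5.4647 million.
After: m₂ = (1 + 0.04) / (0.1353 + 0.0492 + 0.04) ≈ 4.6325, MB₂ = 2.37 + 0.449 = 2.819, so M₂ = 4.6325 × 2.819 ≈ 13.059 million.
ΔM = M₂ − M₁ = 13.059 − 5.4647 = 7.5943 million.

$7.59 million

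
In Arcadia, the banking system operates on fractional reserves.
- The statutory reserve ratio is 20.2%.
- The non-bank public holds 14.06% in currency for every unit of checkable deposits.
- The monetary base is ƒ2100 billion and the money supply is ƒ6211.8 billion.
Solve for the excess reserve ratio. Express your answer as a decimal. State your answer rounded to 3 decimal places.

0.043

Using m = M/MB = 6211.8/2100 = 2.958000. Since m = (1 + c)/(c + rr + e), the denominator satisfies c + rr + e = (1 + c)/m = (1 + 0.1406) / 2.958000 ≈ 0.385598.
With c = 0.1406 and rr = 0.202, the excess reserve ratio is 0.385598 − 0.1406 − 0.202 = 0.042998.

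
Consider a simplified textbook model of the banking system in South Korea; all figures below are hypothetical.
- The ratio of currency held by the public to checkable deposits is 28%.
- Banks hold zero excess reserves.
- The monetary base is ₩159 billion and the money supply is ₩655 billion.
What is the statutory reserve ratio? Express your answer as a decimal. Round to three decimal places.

Using m = M/MB = 655/159 ≈ 4.119497. Since m = (1 + c)/(c + rr + e), the denominator satisfies c + rr + e = (1 + c)/m = (1 + 0.28) / 4.119497 ≈ 0.310718.
With c = 0.28 and e = 0, the statutory reserve ratio is 0.310718 − 0.28 − 0 = 0.030718.

0.031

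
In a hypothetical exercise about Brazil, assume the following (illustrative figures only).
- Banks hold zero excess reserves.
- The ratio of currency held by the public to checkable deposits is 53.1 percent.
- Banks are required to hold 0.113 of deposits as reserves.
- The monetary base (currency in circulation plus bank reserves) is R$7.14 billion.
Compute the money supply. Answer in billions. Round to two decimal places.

The money multiplier is m = (1 + c) / (rr + c) = (1 + 0.531) / (0.113 + 0.531) ≈ 2.3773.
So M = m × MB = 2.3773 × 7.14 ≈ 16.9739 billion.

R$16.97 billion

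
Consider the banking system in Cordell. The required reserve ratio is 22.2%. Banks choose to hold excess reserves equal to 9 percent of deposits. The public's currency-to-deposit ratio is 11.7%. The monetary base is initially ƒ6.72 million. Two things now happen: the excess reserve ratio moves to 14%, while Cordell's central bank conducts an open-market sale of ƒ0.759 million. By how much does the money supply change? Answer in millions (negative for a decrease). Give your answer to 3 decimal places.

Before: m₁ = (1 + 0.117) / (0.222 + 0.09 + 0.117) ≈ 2.60373, MB₁ = 6.72, so M₁ = 2.60373 × 6.72 ≈ 17.4971 million.
After: m₂ = (1 + 0.117) / (0.222 + 0.14 + 0.117) ≈ 2.33194, MB₂ = 6.72 − 0.759 = 5.961, so M₂ = 2.33194 × 5.961 ≈ 13.9007 million.
ΔM = M₂ − M₁ = 13.9007 − 17.4971 = -3.5964 million.

-3.596 million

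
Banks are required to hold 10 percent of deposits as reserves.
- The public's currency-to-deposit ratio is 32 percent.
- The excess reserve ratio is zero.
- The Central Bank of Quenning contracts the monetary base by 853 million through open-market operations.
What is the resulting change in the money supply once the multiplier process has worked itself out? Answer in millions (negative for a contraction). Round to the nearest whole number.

-2681 million

The money multiplier is m = (1 + c) / (rr + c) = (1 + 0.32) / (0.1 + 0.32) ≈ 3.1429.
The sale removes 853 million of base, so ΔM = m × ΔMB = 3.1429 × (−853) = -2680.8937 million.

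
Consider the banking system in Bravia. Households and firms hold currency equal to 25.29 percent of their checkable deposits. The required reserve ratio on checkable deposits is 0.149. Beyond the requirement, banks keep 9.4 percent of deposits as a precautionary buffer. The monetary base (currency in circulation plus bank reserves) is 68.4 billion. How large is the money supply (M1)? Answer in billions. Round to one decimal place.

172.8 billion

The money multiplier is m = (1 + c) / (rr + e + c) = (1 + 0.2529) / (0.149 + 0.094 + 0.2529) ≈ 2.5265.
So M = m × MB = 2.5265 × 68.4 = 172.8126 billion.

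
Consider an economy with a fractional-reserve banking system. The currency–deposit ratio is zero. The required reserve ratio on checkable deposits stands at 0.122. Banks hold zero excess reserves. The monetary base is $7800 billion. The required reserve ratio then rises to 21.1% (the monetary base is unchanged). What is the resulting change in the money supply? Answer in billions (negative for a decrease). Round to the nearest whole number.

Initially m₁ = 1 / (0.122) ≈ 8.19672, so M₁ = 8.19672 × 7800 = 63934.416 billion.
After the change m₂ = 1 / (0.211) ≈ 4.73934, so M₂ = 4.73934 × 7800 = 36966.852 billion.
ΔM = M₂ − M₁ = 36966.852 − 63934.416 = -26967.564 billion.

-26968 billion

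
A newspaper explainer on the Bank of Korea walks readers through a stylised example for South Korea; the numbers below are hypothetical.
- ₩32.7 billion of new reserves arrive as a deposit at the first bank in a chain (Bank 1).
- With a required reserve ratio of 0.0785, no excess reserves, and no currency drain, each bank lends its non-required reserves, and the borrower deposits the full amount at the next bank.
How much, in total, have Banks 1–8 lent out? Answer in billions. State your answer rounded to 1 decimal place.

₩184.3 billion

Bank i lends (1 − rr)^i of the original deposit: Bank 1 lends 32.7·0.9215 ≈ 30.1331, Bank 2 lends 32.7·0.9215² ≈ 27.7676, and so on.
Summing a geometric series: total = 32.7·[0.9215·(1 − 0.9215^8) / (1 − 0.9215)] ≈ 184.2717 billion.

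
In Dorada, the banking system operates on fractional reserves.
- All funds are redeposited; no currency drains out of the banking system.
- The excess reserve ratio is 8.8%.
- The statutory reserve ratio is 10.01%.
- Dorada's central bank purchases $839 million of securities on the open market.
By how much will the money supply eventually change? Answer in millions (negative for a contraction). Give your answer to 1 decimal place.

$4460.4 million

The money multiplier is m = 1 / (rr + e) = 1 / (0.1001 + 0.088) ≈ 5.31632.
The purchase adds 839 million of base, so ΔM = m × ΔMB = 5.31632 × (+839) ≈ 4460.3925 million.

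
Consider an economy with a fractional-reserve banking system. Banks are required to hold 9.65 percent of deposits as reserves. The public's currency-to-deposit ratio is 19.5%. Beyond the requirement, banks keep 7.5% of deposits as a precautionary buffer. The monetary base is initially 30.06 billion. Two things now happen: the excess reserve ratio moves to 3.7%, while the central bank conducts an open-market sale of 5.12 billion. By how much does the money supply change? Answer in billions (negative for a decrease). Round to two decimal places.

-7.29 billion

Before: m₁ = (1 + 0.195) / (0.0965 + 0.075 + 0.195) ≈ 3.26057, MB₁ = 30.06, so M₁ = 3.26057 × 30.06 ≈ 98.0127 billion.
After: m₂ = (1 + 0.195) / (0.0965 + 0.037 + 0.195) ≈ 3.63775, MB₂ = 30.06 − 5.12 = 24.94, so M₂ = 3.63775 × 24.94 ≈ 90.7255 billion.
ΔM = M₂ − M₁ = 90.7255 − 98.0127 = -7.2872 billion.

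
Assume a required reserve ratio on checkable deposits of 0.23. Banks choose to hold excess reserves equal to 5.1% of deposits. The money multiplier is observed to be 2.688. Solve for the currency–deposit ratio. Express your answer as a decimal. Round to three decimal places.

0.145

Using m = 2.688. From m = (1 + c)/(c + rr + e), rearranging gives 1 + c = m·(c + rr + e), so c·(1 − m) = m·(rr + e) − 1.
Hence c = [m·(rr + e) − 1]/(1 − m) = [2.688 × (0.23 + 0.051) − 1] / (1 − 2.688) ≈ 0.144948.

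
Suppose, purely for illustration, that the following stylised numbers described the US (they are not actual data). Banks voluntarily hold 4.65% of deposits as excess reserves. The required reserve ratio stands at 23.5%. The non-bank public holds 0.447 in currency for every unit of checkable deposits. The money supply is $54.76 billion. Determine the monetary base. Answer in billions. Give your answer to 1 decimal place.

The money multiplier is m = (1 + c) / (rr + e + c) = (1 + 0.447) / (0.235 + 0.0465 + 0.447) ≈ 1.9863.
MB = M / m = 54.76 / 1.9863 ≈ 27.5688 billion.

$27.6 billion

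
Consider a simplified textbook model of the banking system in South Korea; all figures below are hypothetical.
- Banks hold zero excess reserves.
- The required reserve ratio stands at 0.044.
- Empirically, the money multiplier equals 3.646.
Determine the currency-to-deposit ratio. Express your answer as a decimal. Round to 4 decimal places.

Using m = 3.646. From m = (1 + c)/(c + rr + e), rearranging gives 1 + c = m·(c + rr + e), so c·(1 − m) = m·(rr + e) − 1.
Hence c = [m·(rr + e) − 1]/(1 − m) = [3.646 × (0.044 + 0) − 1] / (1 − 3.646) ≈ 0.317300.

0.3173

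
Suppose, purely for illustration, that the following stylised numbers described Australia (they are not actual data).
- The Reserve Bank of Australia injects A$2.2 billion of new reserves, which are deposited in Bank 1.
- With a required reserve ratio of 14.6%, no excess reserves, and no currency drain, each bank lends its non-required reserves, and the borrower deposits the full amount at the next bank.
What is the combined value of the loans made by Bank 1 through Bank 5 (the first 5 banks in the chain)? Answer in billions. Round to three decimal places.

A$7.023 billion

Bank i lends (1 − rr)^i of the original deposit: Bank 1 lends 2.2·0.8540 = 1.8788, Bank 2 lends 2.2·0.8540² ≈ 1.6045, and so on.
Summing a geometric series: total = 2.2·[0.8540·(1 − 0.8540^5) / (1 − 0.8540)] ≈ 7.0231 billion.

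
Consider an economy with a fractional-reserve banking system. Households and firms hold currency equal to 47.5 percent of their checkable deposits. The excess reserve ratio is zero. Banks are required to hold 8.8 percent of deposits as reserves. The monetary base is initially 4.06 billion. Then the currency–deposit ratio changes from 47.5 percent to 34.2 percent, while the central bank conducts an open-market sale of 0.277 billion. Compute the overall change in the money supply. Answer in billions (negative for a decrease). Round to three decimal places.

Before: m₁ = (1 + 0.475) / (0.088 + 0.475) ≈ 2.61989, MB₁ = 4.06, so M₁ = 2.61989 × 4.06 ≈ 10.6368 billion.
After: m₂ = (1 + 0.342) / (0.088 + 0.342) ≈ 3.12093, MB₂ = 4.06 − 0.277 = 3.783, so M₂ = 3.12093 × 3.783 ≈ 11.8065 billion.
ΔM = M₂ − M₁ = 11.8065 − 10.6368 = 1.1697 billion.

1.170 billion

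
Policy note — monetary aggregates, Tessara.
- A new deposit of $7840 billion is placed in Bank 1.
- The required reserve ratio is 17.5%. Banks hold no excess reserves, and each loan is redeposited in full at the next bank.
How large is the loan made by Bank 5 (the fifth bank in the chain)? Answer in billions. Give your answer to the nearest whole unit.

Each bank lends a fraction (1 − rr) = 0.8250 of the deposit it receives, so Bank 5 receives 7840·0.8250^4 and lends 7840·0.8250^5 ≈ 2996.3035 billion.

$2996 billion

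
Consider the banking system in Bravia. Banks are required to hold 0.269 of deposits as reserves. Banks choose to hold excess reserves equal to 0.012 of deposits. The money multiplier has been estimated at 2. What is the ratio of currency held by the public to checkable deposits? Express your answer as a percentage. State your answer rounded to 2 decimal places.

Using m = 2. From m = (1 + c)/(c + rr + e), rearranging gives 1 + c = m·(c + rr + e), so c·(1 − m) = m·(rr + e) − 1.
Hence c = [m·(rr + e) − 1]/(1 − m) = [2 × (0.269 + 0.012) − 1] / (1 − 2) = 0.438000.

43.80%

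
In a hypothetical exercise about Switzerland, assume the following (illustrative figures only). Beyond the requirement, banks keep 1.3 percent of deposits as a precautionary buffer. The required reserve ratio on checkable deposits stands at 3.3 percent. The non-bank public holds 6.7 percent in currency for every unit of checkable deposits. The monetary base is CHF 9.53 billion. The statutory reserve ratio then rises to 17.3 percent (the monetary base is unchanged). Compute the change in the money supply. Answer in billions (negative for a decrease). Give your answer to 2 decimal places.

-49.80 billion

Initially m₁ = (1 + 0.067) / (0.033 + 0.013 + 0.067) ≈ 9.4425, so M₁ = 9.4425 × 9.53 ≈ 89.987 billion.
After the change m₂ = (1 + 0.067) / (0.173 + 0.013 + 0.067) ≈ 4.2174, so M₂ = 4.2174 × 9.53 ≈ 40.1918 billion.
ΔM = M₂ − M₁ = 40.1918 − 89.987 = -49.7952 billion.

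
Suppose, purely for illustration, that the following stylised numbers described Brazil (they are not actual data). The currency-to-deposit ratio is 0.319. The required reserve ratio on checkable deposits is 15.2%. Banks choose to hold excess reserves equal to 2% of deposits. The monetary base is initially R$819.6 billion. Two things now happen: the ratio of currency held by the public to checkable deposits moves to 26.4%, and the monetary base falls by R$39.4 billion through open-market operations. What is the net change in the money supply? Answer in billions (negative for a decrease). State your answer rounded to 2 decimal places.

R$60.13 billion

Before: m₁ = (1 + 0.319) / (0.152 + 0.02 + 0.319) ≈ 2.686354, MB₁ = 819.6, so M₁ = 2.686354 × 819.6 ≈ 2201.7357 billion.
After: m₂ = (1 + 0.264) / (0.152 + 0.02 + 0.264) ≈ 2.899083, MB₂ = 819.6 − 39.4 = 780.2, so M₂ = 2.899083 × 780.2 ≈ 2261.8646 billion.
ΔM = M₂ − M₁ = 2261.8646 − 2201.7357 = 60.1289 billion.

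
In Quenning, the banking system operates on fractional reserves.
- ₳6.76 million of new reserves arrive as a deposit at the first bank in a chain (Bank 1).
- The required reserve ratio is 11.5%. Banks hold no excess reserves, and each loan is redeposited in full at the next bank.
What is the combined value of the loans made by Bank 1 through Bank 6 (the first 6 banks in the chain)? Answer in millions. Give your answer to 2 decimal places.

₳27.03 million

Bank i lends (1 − rr)^i of the original deposit: Bank 1 lends 6.76·0.8850 = 5.9826, Bank 2 lends 6.76·0.8850² ≈ 5.2946, and so on.
Summing a geometric series: total = 6.76·[0.8850·(1 − 0.8850^6) / (1 − 0.8850)] ≈ 27.0277 million.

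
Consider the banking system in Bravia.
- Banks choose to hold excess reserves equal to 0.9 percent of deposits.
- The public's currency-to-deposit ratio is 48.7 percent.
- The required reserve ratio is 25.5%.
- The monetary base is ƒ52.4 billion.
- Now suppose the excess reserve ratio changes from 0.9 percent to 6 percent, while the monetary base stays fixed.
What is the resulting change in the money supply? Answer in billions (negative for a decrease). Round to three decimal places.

-6.598 billion

Initially m₁ = (1 + 0.487) / (0.255 + 0.009 + 0.487) ≈ 1.980027, so M₁ = 1.980027 × 52.4 ≈ 103.7534 billion.
After the change m₂ = (1 + 0.487) / (0.255 + 0.06 + 0.487) ≈ 1.854115, so M₂ = 1.854115 × 52.4 ≈ 97.1556 billion.
ΔM = M₂ − M₁ = 97.1556 − 103.7534 = -6.5978 billion.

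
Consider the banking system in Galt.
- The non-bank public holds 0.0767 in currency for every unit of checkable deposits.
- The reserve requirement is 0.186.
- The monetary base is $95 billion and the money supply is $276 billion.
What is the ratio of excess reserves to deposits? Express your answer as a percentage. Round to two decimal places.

Using m = M/MB = 276/95 ≈ 2.905263. Since m = (1 + c)/(c + rr + e), the denominator satisfies c + rr + e = (1 + c)/m = (1 + 0.0767) / 2.905263 ≈ 0.370603.
With c = 0.0767 and rr = 0.186, the ratio of excess reserves to deposits is 0.370603 − 0.0767 − 0.186 = 0.107903.

10.79%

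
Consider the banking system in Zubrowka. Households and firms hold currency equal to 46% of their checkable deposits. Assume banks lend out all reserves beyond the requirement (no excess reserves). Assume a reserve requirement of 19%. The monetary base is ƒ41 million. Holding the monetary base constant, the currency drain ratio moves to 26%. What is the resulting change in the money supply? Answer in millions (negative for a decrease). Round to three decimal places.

Initially m₁ = (1 + 0.46) / (0.19 + 0.46) ≈ 2.246154, so M₁ = 2.246154 × 41 ≈ 92.0923 million.
After the change m₂ = (1 + 0.26) / (0.19 + 0.26) = 2.8, so M₂ = 2.8 × 41 = 114.8 million.
ΔM = M₂ − M₁ = 114.8 − 92.0923 = 22.7077 million.

ƒ22.708 million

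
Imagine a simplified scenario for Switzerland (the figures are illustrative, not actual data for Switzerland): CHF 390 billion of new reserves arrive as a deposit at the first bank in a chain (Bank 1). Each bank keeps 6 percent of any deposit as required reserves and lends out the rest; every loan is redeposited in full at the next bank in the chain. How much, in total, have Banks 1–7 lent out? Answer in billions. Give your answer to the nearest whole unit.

Bank i lends (1 − rr)^i of the original deposit: Bank 1 lends 390·0.9400 = 366.6000, Bank 2 lends 390·0.9400² = 344.6040, and so on.
Summing a geometric series: total = 390·[0.9400·(1 − 0.9400^7) / (1 − 0.9400)] ≈ 2147.8019 billion.

CHF 2148 billion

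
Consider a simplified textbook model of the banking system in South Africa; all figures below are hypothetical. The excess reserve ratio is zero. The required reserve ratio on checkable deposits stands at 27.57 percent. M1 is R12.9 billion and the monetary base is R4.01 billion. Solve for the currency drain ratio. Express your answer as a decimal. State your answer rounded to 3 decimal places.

Using m = M/MB = 12.9/4.01 ≈ 3.216958. From m = (1 + c)/(c + rr + e), rearranging gives 1 + c = m·(c + rr + e), so c·(1 − m) = m·(rr + e) − 1.
Hence c = [m·(rr + e) − 1]/(1 − m) = [3.216958 × (0.2757 + 0) − 1] / (1 − 3.216958) ≈ 0.051009.

0.051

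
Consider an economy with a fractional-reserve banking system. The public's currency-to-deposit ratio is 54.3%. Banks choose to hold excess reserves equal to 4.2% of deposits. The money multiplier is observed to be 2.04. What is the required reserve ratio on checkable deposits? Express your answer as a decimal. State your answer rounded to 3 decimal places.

Using m = 2.04. Since m = (1 + c)/(c + rr + e), the denominator satisfies c + rr + e = (1 + c)/m = (1 + 0.543) / 2.04 ≈ 0.756373.
With c = 0.543 and e = 0.042, the required reserve ratio on checkable deposits is 0.756373 − 0.543 − 0.042 = 0.171373.

0.171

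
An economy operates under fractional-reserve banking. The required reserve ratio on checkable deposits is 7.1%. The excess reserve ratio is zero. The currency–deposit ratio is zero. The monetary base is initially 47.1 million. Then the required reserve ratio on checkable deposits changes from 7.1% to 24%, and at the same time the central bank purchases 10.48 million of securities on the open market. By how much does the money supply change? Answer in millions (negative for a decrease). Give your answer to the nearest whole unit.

Before: m₁ = 1 / (0.071) ≈ 14.0845, MB₁ = 47.1, so M₁ = 14.0845 × 47.1 ≈ 663.38 million.
After: m₂ = 1 / (0.24) ≈ 4.1667, MB₂ = 47.1 + 10.48 = 57.58, so M₂ = 4.1667 × 57.58 ≈ 239.9186 million.
ΔM = M₂ − M₁ = 239.9186 − 663.38 = -423.4614 million.

-423 million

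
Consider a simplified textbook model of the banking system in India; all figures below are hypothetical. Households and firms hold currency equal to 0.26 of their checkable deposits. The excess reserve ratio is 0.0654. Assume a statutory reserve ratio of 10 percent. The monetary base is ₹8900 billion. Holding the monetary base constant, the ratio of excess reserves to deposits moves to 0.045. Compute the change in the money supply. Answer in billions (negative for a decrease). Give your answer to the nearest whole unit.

₹1328 billion

Initially m₁ = (1 + 0.26) / (0.1 + 0.0654 + 0.26) ≈ 2.96192, so M₁ = 2.96192 × 8900 = 26361.088 billion.
After the change m₂ = (1 + 0.26) / (0.1 + 0.045 + 0.26) ≈ 3.11111, so M₂ = 3.11111 × 8900 = 27688.879 billion.
ΔM = M₂ − M₁ = 27688.879 − 26361.088 = 1327.791 billion.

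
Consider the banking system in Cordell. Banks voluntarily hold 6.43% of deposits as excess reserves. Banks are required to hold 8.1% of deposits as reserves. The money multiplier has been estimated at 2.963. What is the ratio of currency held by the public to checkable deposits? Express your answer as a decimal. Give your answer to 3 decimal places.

Using m = 2.963. From m = (1 + c)/(c + rr + e), rearranging gives 1 + c = m·(c + rr + e), so c·(1 − m) = m·(rr + e) − 1.
Hence c = [m·(rr + e) − 1]/(1 − m) = [2.963 × (0.081 + 0.0643) − 1] / (1 − 2.963) ≈ 0.290105.

0.290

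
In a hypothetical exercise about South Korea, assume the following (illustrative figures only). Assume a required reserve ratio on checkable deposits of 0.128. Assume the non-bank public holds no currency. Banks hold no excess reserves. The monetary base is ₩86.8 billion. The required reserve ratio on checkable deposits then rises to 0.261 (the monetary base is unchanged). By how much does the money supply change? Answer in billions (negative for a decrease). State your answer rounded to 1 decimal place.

-345.6 billion

Initially m₁ = 1 / (0.128) = 7.8125, so M₁ = 7.8125 × 86.8 = 678.125 billion.
After the change m₂ = 1 / (0.261) ≈ 3.8314, so M₂ = 3.8314 × 86.8 ≈ 332.5655 billion.
ΔM = M₂ − M₁ = 332.5655 − 678.125 = -345.5595 billion.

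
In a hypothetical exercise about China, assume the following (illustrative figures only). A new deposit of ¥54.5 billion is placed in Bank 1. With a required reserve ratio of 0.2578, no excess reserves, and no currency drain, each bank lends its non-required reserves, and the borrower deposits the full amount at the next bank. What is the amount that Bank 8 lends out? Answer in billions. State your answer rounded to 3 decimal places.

Each bank lends a fraction (1 − rr) = 0.7422 of the deposit it receives, so Bank 8 receives 54.5·0.7422^7 and lends 54.5·0.7422^8 ≈ 5.0184 billion.

¥5.018 billion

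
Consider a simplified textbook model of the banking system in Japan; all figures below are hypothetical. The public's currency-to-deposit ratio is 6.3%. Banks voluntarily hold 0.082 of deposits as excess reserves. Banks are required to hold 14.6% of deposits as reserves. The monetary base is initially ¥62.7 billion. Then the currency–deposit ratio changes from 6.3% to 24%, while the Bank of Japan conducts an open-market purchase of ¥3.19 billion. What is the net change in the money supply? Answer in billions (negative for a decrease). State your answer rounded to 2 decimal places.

-54.46 billion

Before: m₁ = (1 + 0.063) / (0.146 + 0.082 + 0.063) ≈ 3.65292, MB₁ = 62.7, so M₁ = 3.65292 × 62.7 ≈ 229.0381 billion.
After: m₂ = (1 + 0.24) / (0.146 + 0.082 + 0.24) ≈ 2.64957, MB₂ = 62.7 + 3.19 = 65.89, so M₂ = 2.64957 × 65.89 ≈ 174.5802 billion.
ΔM = M₂ − M₁ = 174.5802 − 229.0381 = -54.4579 billion.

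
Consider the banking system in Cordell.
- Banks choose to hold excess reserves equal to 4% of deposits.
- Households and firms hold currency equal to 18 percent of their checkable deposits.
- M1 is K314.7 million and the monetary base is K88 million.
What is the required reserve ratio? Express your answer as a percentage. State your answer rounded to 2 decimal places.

Using m = M/MB = 314.7/88 ≈ 3.576136. Since m = (1 + c)/(c + rr + e), the denominator satisfies c + rr + e = (1 + c)/m = (1 + 0.18) / 3.576136 ≈ 0.329965.
With c = 0.18 and e = 0.04, the required reserve ratio is 0.329965 − 0.18 − 0.04 = 0.109965.

11.00%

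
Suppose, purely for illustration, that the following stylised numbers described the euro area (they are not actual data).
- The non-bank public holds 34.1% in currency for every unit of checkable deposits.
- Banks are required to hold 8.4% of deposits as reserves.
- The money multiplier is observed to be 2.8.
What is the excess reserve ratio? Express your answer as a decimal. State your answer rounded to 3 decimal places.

Using m = 2.8. Since m = (1 + c)/(c + rr + e), the denominator satisfies c + rr + e = (1 + c)/m = (1 + 0.341) / 2.8 ≈ 0.478929.
With c = 0.341 and rr = 0.084, the excess reserve ratio is 0.478929 − 0.341 − 0.084 = 0.053929.

0.054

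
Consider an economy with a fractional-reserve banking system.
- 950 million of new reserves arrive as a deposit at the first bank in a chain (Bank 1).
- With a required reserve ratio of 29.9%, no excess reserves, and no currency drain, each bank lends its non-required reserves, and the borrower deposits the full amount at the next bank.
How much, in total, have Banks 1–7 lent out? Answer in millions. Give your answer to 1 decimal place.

Bank i lends (1 − rr)^i of the original deposit: Bank 1 lends 950·0.7010 = 665.9500, Bank 2 lends 950·0.7010² ≈ 466.8310, and so on.
Summing a geometric series: total = 950·[0.7010·(1 − 0.7010^7) / (1 − 0.7010)] ≈ 2041.9912 million.

2042.0 million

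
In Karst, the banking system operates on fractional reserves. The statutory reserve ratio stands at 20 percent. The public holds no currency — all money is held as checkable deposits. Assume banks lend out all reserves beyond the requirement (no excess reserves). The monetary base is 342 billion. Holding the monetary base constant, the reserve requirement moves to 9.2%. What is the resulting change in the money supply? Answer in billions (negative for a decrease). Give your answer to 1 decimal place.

2007.4 billion

Initially m₁ = 1 / (0.2) = 5, so M₁ = 5 × 342 = 1710 billion.
After the change m₂ = 1 / (0.092) ≈ 10.86957, so M₂ = 10.86957 × 342 ≈ 3717.3929 billion.
ΔM = M₂ − M₁ = 3717.3929 − 1710 = 2007.3929 billion.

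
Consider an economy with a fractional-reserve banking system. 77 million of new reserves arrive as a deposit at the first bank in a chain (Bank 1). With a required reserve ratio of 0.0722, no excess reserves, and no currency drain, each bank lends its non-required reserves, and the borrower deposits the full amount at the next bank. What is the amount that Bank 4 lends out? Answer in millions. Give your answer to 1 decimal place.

57.1 million

Each bank lends a fraction (1 − rr) = 0.9278 of the deposit it receives, so Bank 4 receives 77·0.9278^3 and lends 77·0.9278^4 ≈ 57.0569 million.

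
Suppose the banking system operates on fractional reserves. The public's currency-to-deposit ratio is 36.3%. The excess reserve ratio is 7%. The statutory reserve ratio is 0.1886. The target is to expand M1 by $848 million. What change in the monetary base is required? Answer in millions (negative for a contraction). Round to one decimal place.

The money multiplier is m = (1 + c) / (rr + e + c) = (1 + 0.363) / (0.1886 + 0.07 + 0.363) ≈ 2.19273.
ΔMB = ΔM / m = (+848) / 2.19273 ≈ 386.7325 million.

$386.7 million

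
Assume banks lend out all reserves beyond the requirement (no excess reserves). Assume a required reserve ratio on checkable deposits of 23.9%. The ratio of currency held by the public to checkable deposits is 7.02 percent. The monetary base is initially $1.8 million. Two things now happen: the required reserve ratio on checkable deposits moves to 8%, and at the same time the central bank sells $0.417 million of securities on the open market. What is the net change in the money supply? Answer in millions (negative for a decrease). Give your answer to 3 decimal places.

$3.624 million

Before: m₁ = (1 + 0.0702) / (0.239 + 0.0702) ≈ 3.46119, MB₁ = 1.8, so M₁ = 3.46119 × 1.8 ≈ 6.2301 million.
After: m₂ = (1 + 0.0702) / (0.08 + 0.0702) ≈ 7.12517, MB₂ = 1.8 − 0.417 = 1.383, so M₂ = 7.12517 × 1.383 ≈ 9.8541 million.
ΔM = M₂ − M₁ = 9.8541 − 6.2301 = 3.624 million.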